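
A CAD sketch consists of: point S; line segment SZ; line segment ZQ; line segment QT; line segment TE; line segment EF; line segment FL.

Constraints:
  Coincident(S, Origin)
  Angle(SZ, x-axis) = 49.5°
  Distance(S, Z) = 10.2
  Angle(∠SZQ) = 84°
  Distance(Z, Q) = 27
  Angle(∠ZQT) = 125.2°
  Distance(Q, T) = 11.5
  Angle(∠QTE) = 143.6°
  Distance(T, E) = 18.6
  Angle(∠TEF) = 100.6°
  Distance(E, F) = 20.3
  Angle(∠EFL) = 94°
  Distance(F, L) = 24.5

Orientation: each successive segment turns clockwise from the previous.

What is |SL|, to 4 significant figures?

6.997

S is at the origin; SZ runs at 49.5° with length 10.2, so Z = (6.624, 7.756). ∠SZQ = 84.0° gives ZQ at -46.50° from the x-axis; with |ZQ| = 27.0, Q = (25.21, -11.83). ∠ZQT = 125.2° gives QT at -101.3° from the x-axis; with |QT| = 11.5, T = (22.96, -23.11). ∠QTE = 143.6° gives TE at -137.7° from the x-axis; with |TE| = 18.6, E = (9.199, -35.62). ∠TEF = 100.6° gives EF at 142.9° from the x-axis; with |EF| = 20.3, F = (-6.992, -23.38). ∠EFL = 94.0° gives FL at 56.90° from the x-axis; with |FL| = 24.5, L = (6.388, -2.855). Then |SL| = |L − S| = 6.997.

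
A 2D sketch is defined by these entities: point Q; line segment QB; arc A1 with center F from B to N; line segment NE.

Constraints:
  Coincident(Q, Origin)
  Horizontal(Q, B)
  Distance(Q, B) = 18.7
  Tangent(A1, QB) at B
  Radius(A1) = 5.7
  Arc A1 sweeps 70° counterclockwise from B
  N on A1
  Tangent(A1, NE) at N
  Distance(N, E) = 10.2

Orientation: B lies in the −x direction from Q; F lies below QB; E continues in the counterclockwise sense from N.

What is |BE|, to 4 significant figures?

16.00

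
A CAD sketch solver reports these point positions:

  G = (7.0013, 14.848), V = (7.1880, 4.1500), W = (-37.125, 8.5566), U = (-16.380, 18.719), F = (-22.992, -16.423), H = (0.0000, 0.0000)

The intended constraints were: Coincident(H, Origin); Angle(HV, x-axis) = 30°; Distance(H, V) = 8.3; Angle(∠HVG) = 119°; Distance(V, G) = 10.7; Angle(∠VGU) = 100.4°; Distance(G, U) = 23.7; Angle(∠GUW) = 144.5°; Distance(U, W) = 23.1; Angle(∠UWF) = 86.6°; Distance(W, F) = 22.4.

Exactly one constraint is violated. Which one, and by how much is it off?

Distance(W, F) = 22.4 — off by 6.30.

H = (0.00, 0.00) ✓; HV at 30.00° ✓; |HV| = 8.300 ✓; ∠HVG = 119.0° ✓; |VG| = 10.70 ✓; ∠VGU = 100.4° ✓; |GU| = 23.70 ✓; ∠GUW = 144.5° ✓; |UW| = 23.10 ✓; ∠UWF = 86.60° ✓; |WF| = 28.70 ✗.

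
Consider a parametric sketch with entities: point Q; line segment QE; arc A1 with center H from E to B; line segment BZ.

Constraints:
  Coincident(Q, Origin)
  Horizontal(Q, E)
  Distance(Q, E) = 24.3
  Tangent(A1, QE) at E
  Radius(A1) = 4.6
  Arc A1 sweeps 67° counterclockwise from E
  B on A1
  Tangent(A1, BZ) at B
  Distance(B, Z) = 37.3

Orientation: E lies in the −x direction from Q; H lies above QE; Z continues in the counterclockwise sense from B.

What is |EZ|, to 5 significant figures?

41.629

On A1, E sits at bearing -90° from H; a 67° counterclockwise sweep puts B at bearing -23°, so B = H + 4.6·(cos -23°, sin -23°) = (-20.066, 2.8026). A1 meets BZ tangentially, so HB is at right angles to BZ, so BZ runs along (−sin -23°, cos -23°); with |BZ| = 37.3, Z = (-5.4914, 37.137). Then |EZ| = |Z − E| = 41.629.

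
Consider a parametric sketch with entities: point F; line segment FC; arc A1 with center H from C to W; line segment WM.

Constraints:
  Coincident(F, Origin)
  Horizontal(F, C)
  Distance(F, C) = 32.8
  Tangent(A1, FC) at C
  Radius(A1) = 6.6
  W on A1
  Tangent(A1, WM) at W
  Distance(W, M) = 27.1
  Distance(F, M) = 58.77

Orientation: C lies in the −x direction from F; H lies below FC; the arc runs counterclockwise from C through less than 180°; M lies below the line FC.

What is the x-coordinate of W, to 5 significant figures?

-38.431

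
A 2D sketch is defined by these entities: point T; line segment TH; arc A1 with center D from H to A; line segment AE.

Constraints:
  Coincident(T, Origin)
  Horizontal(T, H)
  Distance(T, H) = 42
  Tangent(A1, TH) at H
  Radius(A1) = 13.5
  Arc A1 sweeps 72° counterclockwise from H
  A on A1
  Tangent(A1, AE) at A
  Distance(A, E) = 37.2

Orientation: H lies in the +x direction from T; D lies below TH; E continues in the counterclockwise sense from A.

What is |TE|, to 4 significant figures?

48.07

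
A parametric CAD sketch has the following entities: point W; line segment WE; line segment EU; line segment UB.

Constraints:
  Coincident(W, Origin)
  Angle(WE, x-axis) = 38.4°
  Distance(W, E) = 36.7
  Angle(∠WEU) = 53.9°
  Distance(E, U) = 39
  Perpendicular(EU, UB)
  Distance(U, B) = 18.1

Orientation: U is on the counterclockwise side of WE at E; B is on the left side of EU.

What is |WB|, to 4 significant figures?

20.87

∠WEU = 53.9°, so EU runs at 38.4° + (180° − 53.9°) = 164.5° from the x-axis; with |EU| = 39.0, U = E + 39.0·(cos 164.5°, sin 164.5°) = (-8.820, 33.22). EU ⟂ UB; with |UB| = 18.1 on the left of EU, B = U + 18.1·(-0.2672, -0.9636) = (-13.66, 15.78). Then |WB| = |B − W| = 20.87.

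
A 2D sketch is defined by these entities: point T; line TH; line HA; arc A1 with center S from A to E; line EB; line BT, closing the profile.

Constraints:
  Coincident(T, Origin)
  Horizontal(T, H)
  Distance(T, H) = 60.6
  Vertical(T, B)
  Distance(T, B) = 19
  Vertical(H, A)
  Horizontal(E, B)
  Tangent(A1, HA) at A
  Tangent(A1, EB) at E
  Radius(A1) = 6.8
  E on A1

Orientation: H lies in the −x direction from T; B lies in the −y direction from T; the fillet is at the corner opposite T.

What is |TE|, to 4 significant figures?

57.06

T is at the origin; TH is horizontal with |TH| = 60.6 and H on the −x side, so H = (-60.60, 0.000). T and B share the same x with |TB| = 19.0 and B on the −y side, so B = (0.000, -19.00). The virtual corner opposite T is at (-60.60, -19.00). Since A1 is tangent to HA there, SA ⟂ HA and tangency of A1 to EB means the radius SE is perpendicular to EB, with radius 6.8, so the center S sits 6.8 in from both sides at S = (-53.80, -12.20). That places the tangent points at A = (-60.60, -12.20) on HA and E = (-53.80, -19.00) on EB. Then |TE| = |E − T| = 57.06.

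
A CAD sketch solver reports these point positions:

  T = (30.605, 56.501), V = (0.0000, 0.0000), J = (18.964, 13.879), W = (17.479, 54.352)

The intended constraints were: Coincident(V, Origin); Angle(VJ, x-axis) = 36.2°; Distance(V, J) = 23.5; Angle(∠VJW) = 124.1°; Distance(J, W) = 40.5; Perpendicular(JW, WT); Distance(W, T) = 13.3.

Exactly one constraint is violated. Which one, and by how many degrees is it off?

Perpendicular(JW, WT) — off by 7.20°.

V = (0.00, 0.00) ✓; VJ at 36.20° ✓; |VJ| = 23.50 ✓; ∠VJW = 124.1° ✓; |JW| = 40.50 ✓; ∠(JW, WT) = 82.80° ✗; |WT| = 13.30 ✓.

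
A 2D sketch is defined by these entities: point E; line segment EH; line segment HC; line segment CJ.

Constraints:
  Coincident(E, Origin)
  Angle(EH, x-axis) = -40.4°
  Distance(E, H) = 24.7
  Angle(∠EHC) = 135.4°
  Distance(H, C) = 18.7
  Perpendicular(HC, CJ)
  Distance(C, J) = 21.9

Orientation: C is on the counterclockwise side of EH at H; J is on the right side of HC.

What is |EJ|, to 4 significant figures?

53.45

E is at the origin; EH runs at -40.4° with length 24.7, so H = 24.7·(cos -40.4°, sin -40.4°) = (18.81, -16.01). ∠EHC = 135.4°, so HC runs at -40.4° + (180° − 135.4°) = 4.200° from the x-axis; with |HC| = 18.7, C = H + 18.7·(cos 4.200°, sin 4.200°) = (37.46, -14.64). HC is perpendicular to CJ; with |CJ| = 21.9 on the right of HC, J = C + 21.9·(0.07324, -0.9973) = (39.06, -36.48). Then |EJ| = |J − E| = 53.45.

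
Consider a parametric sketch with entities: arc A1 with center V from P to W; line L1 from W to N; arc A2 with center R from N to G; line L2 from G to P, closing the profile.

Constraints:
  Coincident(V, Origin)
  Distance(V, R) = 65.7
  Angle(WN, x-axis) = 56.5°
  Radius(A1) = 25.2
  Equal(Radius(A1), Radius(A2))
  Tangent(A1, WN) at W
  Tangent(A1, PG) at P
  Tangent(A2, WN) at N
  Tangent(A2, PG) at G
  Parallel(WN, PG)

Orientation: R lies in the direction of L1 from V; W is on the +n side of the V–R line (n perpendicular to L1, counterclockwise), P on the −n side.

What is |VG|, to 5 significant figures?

70.367

Tangency of A1 to both parallel lines with radius 25.2 puts W and P at V ± 25.2·n: W = (-21.014, 13.909), P = (21.014, -13.909). Equal radii place N and G the same way about R: N = R + 25.2·n = (15.248, 68.695), G = R − 25.2·n = (57.276, 40.877). Then |VG| = |G − V| = 70.367.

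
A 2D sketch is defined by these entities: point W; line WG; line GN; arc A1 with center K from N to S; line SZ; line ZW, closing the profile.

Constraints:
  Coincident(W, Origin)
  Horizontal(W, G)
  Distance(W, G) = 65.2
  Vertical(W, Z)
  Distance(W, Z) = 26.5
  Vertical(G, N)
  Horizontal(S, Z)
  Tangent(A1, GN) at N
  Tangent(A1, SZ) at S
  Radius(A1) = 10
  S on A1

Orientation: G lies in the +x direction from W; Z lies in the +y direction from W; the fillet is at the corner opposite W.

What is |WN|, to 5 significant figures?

67.255

W is at the origin; W and G share the same y with |WG| = 65.2 and G on the +x side, so G = (65.200, 0.0000). W and Z share the same x with |WZ| = 26.5 and Z on the +y side, so Z = (0.0000, 26.500). The virtual corner opposite W is at (65.200, 26.500). A1 meets GN tangentially, so KN is at right angles to GN and since A1 is tangent to SZ there, KS ⟂ SZ, with radius 10.0, so the center K sits 10.0 in from both sides at K = (55.200, 16.500). That places the tangent points at N = (65.200, 16.500) on GN and S = (55.200, 26.500) on SZ. Then |WN| = |N − W| = 67.255.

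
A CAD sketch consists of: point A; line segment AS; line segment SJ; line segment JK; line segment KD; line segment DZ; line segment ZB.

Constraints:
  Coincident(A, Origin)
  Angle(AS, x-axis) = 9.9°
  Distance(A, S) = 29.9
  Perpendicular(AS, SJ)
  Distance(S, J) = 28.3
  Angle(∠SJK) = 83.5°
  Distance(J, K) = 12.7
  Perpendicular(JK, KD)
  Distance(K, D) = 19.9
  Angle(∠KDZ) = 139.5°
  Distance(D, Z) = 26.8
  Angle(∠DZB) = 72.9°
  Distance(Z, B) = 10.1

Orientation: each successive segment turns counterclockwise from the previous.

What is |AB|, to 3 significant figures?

43.6

A is at the origin; AS runs at 9.9° with length 29.9, so S = (29.5, 5.14). The perpendicularity gives SJ at right angles to AS, so SJ runs at 99.9°; with |SJ| = 28.3, J = (24.6, 33.0). ∠SJK = 83.5° gives JK at -164° from the x-axis; with |JK| = 12.7, K = (12.4, 29.4). JK ⟂ KD, so KD runs at -73.6°; with |KD| = 19.9, D = (18.0, 10.3). ∠KDZ = 139.5° gives DZ at -33.1° from the x-axis; with |DZ| = 26.8, Z = (40.5, -4.29). ∠DZB = 72.9° gives ZB at 74.0° from the x-axis; with |ZB| = 10.1, B = (43.3, 5.42). Then |AB| = |B − A| = 43.6.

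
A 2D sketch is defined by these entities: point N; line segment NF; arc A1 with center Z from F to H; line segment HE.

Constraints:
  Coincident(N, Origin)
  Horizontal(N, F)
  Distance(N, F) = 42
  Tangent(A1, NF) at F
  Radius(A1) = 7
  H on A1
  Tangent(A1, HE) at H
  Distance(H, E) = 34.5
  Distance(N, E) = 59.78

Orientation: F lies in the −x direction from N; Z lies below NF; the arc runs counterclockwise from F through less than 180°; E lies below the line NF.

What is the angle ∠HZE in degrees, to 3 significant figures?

78.5°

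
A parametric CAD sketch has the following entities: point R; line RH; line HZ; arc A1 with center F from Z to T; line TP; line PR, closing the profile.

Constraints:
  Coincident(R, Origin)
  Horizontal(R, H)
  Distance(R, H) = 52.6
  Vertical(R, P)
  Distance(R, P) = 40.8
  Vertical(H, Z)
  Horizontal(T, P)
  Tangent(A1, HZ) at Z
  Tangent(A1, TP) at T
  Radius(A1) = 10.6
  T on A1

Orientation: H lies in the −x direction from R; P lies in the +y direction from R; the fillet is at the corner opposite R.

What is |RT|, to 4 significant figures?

58.55

R is at the origin; RH is horizontal with |RH| = 52.6 and H on the −x side, so H = (-52.60, 0.000). RP is vertical with |RP| = 40.8 and P on the +y side, so P = (0.000, 40.80). The virtual corner opposite R is at (-52.60, 40.80). Tangency of A1 to HZ means the radius FZ is perpendicular to HZ and tangency of A1 to TP means the radius FT is perpendicular to TP, with radius 10.6, so the center F sits 10.6 in from both sides at F = (-42.00, 30.20). That places the tangent points at Z = (-52.60, 30.20) on HZ and T = (-42.00, 40.80) on TP. Then |RT| = |T − R| = 58.55.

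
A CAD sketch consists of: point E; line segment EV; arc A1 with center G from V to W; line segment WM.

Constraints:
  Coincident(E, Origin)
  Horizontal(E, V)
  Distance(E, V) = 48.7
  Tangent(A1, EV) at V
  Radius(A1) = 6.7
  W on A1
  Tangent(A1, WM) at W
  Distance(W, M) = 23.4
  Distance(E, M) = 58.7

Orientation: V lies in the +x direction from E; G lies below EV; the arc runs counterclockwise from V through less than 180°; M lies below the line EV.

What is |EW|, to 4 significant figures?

43.27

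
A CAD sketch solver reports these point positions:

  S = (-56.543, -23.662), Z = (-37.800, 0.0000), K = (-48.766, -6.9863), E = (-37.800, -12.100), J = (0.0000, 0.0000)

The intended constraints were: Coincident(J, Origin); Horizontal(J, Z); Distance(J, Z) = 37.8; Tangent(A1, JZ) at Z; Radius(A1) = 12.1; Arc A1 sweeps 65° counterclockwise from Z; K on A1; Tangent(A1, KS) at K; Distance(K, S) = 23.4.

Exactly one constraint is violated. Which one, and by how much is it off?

Distance(K, S) = 23.4 — off by 5.00.

J = (0.00, 0.00) ✓; J.y = 0.00, Z.y = 0.00 ✓; |JZ| = 37.80 ✓; ∠(EZ, ZJ) = 90.00° ✓; |EZ| = 12.10 ✓; bearing(E→K) − bearing(E→Z) = 65.00° ✓; |EK| = 12.10 ✓; ∠(EK, KS) = 90.00° ✓; |KS| = 18.40 ✗.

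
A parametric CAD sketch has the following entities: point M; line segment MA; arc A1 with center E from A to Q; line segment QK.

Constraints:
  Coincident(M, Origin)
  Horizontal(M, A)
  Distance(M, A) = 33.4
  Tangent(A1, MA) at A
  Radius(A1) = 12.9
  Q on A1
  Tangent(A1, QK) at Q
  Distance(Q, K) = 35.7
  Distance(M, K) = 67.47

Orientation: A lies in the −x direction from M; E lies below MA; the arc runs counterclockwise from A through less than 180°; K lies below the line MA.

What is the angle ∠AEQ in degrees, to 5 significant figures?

88.687°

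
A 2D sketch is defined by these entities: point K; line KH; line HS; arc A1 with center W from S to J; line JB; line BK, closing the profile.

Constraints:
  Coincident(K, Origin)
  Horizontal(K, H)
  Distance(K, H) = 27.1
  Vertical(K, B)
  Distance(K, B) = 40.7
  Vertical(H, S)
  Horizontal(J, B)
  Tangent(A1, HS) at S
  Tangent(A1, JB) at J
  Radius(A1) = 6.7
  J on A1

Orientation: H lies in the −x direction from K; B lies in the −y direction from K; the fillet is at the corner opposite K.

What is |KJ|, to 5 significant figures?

45.526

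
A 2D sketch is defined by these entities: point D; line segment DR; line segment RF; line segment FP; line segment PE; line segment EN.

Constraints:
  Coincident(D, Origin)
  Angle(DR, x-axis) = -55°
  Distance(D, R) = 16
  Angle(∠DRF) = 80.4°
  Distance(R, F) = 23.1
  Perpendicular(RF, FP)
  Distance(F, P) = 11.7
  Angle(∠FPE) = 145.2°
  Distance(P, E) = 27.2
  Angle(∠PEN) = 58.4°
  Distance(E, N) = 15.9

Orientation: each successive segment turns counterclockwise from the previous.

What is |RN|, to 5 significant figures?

19.503

D is at the origin; DR runs at -55.0° with length 16.0, so R = (9.1772, -13.106). ∠DRF = 80.4° gives RF at 44.600° from the x-axis; with |RF| = 23.1, F = (25.625, 3.1133). RF ⟂ FP, so FP runs at 134.60°; with |FP| = 11.7, P = (17.410, 11.444). ∠FPE = 145.2° gives PE at 169.40° from the x-axis; with |PE| = 27.2, E = (-9.3260, 16.447). ∠PEN = 58.4° gives EN at -69.000° from the x-axis; with |EN| = 15.9, N = (-3.6280, 1.6036). Then |RN| = |N − R| = 19.503.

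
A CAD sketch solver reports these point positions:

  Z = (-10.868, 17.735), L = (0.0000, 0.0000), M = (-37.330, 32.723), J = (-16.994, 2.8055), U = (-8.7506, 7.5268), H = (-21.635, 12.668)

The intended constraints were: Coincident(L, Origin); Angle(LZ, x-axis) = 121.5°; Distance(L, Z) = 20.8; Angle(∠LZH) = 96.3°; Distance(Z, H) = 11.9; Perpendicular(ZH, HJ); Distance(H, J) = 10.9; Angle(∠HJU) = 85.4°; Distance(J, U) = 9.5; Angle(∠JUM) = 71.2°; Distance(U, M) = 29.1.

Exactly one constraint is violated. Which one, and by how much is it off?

Distance(U, M) = 29.1 — off by 9.00.

L = (0.00, 0.00) ✓; LZ at 121.5° ✓; |LZ| = 20.80 ✓; ∠LZH = 96.30° ✓; |ZH| = 11.90 ✓; ∠(ZH, HJ) = 90.00° ✓; |HJ| = 10.90 ✓; ∠HJU = 85.40° ✓; |JU| = 9.500 ✓; ∠JUM = 71.20° ✓; |UM| = 38.10 ✗.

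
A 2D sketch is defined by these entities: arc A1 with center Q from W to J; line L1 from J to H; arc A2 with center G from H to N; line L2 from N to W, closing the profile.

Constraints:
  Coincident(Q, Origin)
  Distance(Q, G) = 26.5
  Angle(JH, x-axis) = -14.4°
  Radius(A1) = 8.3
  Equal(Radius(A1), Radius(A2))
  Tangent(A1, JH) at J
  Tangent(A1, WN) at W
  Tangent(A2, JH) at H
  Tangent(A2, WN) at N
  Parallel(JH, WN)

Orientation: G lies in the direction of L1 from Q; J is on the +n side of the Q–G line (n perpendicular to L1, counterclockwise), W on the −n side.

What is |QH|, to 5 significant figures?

27.769

Tangency of A1 to both parallel lines with radius 8.3 puts J and W at Q ± 8.3·n: J = (2.0641, 8.0392), W = (-2.0641, -8.0392). Equal radii place H and N the same way about G: H = G + 8.3·n = (27.732, 1.4490), N = G − 8.3·n = (23.603, -14.630). Then |QH| = |H − Q| = 27.769.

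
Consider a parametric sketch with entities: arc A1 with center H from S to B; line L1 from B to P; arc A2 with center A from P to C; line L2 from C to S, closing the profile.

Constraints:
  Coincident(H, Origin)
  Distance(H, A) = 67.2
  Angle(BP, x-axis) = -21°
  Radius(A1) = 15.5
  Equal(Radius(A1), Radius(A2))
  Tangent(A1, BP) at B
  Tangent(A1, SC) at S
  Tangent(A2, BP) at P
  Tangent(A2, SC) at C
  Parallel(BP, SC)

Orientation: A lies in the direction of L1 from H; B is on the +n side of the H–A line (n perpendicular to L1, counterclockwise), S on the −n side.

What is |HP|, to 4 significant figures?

68.96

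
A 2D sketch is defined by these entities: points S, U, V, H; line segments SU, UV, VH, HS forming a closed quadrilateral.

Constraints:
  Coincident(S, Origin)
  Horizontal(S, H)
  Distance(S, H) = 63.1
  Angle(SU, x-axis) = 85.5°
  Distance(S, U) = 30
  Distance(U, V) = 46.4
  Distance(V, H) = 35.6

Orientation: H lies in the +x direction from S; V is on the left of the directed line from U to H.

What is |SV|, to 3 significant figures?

58.6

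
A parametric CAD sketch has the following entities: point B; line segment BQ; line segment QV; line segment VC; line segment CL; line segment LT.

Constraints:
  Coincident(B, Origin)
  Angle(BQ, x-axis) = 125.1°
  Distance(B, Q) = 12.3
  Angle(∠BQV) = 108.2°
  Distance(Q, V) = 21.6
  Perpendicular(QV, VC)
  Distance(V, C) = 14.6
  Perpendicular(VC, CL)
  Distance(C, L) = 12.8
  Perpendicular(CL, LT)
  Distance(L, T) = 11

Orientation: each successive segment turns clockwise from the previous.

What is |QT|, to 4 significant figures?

9.508

B is at the origin; BQ runs at 125.1° with length 12.3, so Q = (-7.073, 10.06). ∠BQV = 108.2° gives QV at 53.30° from the x-axis; with |QV| = 21.6, V = (5.836, 27.38). QV ⟂ VC, so VC runs at -36.70°; with |VC| = 14.6, C = (17.54, 18.66). The perpendicularity gives CL at right angles to VC, so CL runs at -126.7°; with |CL| = 12.8, L = (9.892, 8.394). CL ⟂ LT, so LT runs at 143.3°; with |LT| = 11.0, T = (1.073, 14.97). Then |QT| = |T − Q| = 9.508.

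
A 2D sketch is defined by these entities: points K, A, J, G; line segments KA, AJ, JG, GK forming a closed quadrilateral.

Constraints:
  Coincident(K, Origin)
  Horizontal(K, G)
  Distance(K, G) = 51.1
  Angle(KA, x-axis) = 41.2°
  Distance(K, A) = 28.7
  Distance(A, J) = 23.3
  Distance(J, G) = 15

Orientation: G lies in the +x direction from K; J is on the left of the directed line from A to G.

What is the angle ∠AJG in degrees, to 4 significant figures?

131.2°

K is at the origin; K and G share the same y with |KG| = 51.1 and G in +x, so G = (51.1, 0). KA runs at 41.2° with |KA| = 28.7, so A = (21.59, 18.90). J is determined by |AJ| = 23.3 and |JG| = 15.0 together: it lies at the intersection of circle(A, 23.3) and circle(G, 15.0). With |AG| = 35.04, the foot of the radical line on AG is 22.06 from A and the perpendicular offset is √(23.3² − 22.06²) = 7.509. Taking the left-of-AG solution: J = (44.22, 13.33).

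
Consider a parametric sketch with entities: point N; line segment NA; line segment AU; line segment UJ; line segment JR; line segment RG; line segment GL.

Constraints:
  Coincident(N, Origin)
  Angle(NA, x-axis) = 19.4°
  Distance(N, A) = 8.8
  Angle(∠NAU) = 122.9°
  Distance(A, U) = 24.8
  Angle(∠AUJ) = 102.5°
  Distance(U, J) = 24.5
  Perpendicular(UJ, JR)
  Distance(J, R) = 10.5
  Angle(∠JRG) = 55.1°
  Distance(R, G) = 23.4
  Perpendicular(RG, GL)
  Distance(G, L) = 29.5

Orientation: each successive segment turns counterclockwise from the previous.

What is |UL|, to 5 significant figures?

35.010

N is at the origin; NA runs at 19.4° with length 8.8, so A = (8.3004, 2.9230). ∠NAU = 122.9° gives AU at 76.500° from the x-axis; with |AU| = 24.8, U = (14.090, 27.038). ∠AUJ = 102.5° gives UJ at 154.00° from the x-axis; with |UJ| = 24.5, J = (-7.9306, 37.778). UJ ⟂ JR, so JR runs at -116.00°; with |JR| = 10.5, R = (-12.534, 28.341). ∠JRG = 55.1° gives RG at 8.9000° from the x-axis; with |RG| = 23.4, G = (10.585, 31.961). RG is perpendicular to GL, so GL runs at 98.900°; with |GL| = 29.5, L = (6.0208, 61.106). Then |UL| = |L − U| = 35.010.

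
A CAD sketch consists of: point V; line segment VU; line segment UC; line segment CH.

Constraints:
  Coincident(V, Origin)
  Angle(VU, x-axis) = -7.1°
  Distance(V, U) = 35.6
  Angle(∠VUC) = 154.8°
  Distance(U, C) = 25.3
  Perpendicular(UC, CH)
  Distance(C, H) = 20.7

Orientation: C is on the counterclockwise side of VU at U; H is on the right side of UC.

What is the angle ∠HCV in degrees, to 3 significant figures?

105°

V is at the origin; VU runs at -7.1° with length 35.6, so U = 35.6·(cos -7.1°, sin -7.1°) = (35.3, -4.40). ∠VUC = 154.8°, so UC runs at -7.1° + (180° − 154.8°) = 18.1° from the x-axis; with |UC| = 25.3, C = U + 25.3·(cos 18.1°, sin 18.1°) = (59.4, 3.46). The perpendicularity gives CH at right angles to UC; with |CH| = 20.7 on the right of UC, H = C + 20.7·(0.311, -0.951) = (65.8, -16.2). Then cos ∠HCV = CH·CV / (|CH||CV|), giving 105°.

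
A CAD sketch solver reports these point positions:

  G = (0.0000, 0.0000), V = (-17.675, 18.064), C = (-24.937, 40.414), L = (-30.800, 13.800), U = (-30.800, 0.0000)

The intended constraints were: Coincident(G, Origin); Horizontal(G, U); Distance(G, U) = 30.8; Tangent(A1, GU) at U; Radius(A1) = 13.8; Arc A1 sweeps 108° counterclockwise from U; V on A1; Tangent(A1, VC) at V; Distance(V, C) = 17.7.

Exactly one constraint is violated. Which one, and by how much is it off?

Distance(V, C) = 17.7 — off by 5.80.

G = (0.00, 0.00) ✓; G.y = 0.00, U.y = 0.00 ✓; |GU| = 30.80 ✓; ∠(LU, UG) = 90.00° ✓; |LU| = 13.80 ✓; bearing(L→V) − bearing(L→U) = 108.0° ✓; |LV| = 13.80 ✓; ∠(LV, VC) = 90.00° ✓; |VC| = 23.50 ✗.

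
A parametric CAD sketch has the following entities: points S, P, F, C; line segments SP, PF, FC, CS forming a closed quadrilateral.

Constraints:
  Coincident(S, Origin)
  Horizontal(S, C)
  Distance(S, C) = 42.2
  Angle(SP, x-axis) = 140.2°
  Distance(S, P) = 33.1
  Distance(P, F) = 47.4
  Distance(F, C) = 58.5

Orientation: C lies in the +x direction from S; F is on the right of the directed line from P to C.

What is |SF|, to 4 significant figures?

26.47

Checks: |PF| = 47.40 ✓; |FC| = 58.50 ✓.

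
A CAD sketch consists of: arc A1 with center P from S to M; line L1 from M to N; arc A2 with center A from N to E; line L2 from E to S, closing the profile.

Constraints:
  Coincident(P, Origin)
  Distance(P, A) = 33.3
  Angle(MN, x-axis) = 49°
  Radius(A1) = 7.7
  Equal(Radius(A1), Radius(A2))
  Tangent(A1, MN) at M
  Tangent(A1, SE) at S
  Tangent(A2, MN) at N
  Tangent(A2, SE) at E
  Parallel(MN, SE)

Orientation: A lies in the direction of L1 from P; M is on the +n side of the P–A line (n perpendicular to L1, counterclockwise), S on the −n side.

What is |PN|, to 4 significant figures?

34.18

Tangency of A1 to both parallel lines with radius 7.7 puts M and S at P ± 7.7·n: M = (-5.811, 5.052), S = (5.811, -5.052). Equal radii place N and E the same way about A: N = A + 7.7·n = (16.04, 30.18), E = A − 7.7·n = (27.66, 20.08). Then |PN| = |N − P| = 34.18.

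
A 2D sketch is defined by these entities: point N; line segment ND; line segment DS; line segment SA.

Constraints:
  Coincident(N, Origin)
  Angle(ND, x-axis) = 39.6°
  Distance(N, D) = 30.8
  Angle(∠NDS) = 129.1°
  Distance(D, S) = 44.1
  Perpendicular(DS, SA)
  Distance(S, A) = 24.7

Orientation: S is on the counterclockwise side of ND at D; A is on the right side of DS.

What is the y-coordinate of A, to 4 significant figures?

63.95

∠NDS = 129.1°, so DS runs at 39.6° + (180° − 129.1°) = 90.50° from the x-axis; with |DS| = 44.1, S = D + 44.1·(cos 90.50°, sin 90.50°) = (23.35, 63.73). The perpendicularity gives SA at right angles to DS; with |SA| = 24.7 on the right of DS, A = S + 24.7·(1.000, 0.008727) = (48.05, 63.95). So A.y = 63.95.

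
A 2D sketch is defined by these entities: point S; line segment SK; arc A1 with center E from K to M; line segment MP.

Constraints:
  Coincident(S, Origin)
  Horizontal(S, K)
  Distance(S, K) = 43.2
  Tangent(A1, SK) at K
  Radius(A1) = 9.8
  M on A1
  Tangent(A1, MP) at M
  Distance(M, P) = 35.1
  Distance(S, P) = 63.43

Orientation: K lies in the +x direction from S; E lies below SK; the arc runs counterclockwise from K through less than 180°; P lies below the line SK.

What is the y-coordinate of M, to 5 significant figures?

-12.492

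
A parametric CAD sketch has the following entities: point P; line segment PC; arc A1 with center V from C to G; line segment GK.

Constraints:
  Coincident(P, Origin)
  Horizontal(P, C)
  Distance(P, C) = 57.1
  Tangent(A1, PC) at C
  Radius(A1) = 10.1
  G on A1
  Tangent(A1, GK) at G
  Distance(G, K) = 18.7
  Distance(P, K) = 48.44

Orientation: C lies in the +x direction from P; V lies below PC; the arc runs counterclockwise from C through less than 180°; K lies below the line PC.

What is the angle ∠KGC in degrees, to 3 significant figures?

144°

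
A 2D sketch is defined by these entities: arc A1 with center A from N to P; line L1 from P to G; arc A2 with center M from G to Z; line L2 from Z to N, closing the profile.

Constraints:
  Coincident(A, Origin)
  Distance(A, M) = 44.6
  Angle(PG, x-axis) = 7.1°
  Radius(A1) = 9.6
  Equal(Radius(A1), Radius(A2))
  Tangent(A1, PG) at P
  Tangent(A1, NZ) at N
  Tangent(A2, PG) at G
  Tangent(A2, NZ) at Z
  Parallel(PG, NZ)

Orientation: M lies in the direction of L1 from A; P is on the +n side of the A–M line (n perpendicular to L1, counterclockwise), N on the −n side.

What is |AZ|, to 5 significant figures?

45.621

The slot axis is L1's direction at 7.1°, so u = (cos 7.1°, sin 7.1°) = (0.99233, 0.12360) and n = (−sin 7.1°, cos 7.1°) = (-0.12360, 0.99233). A is at the origin and M lies 44.6 along u from A, so M = 44.6·u = (44.258, 5.5126). Tangency of A1 to both parallel lines with radius 9.6 puts P and N at A ± 9.6·n: P = (-1.1866, 9.5264), N = (1.1866, -9.5264). Equal radii place G and Z the same way about M: G = M + 9.6·n = (43.071, 15.039), Z = M − 9.6·n = (45.445, -4.0138). Then |AZ| = |Z − A| = 45.621.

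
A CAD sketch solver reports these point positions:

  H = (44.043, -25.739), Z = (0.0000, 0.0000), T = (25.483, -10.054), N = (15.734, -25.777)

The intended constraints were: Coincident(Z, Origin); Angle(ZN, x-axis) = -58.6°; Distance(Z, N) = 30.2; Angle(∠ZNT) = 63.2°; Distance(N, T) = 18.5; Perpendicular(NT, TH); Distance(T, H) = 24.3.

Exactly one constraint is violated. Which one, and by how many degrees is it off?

Perpendicular(NT, TH) — off by 8.40°.

Z = (0.00, 0.00) ✓; ZN at -58.60° ✓; |ZN| = 30.20 ✓; ∠ZNT = 63.20° ✓; |NT| = 18.50 ✓; ∠(NT, TH) = 98.40° ✗; |TH| = 24.30 ✓.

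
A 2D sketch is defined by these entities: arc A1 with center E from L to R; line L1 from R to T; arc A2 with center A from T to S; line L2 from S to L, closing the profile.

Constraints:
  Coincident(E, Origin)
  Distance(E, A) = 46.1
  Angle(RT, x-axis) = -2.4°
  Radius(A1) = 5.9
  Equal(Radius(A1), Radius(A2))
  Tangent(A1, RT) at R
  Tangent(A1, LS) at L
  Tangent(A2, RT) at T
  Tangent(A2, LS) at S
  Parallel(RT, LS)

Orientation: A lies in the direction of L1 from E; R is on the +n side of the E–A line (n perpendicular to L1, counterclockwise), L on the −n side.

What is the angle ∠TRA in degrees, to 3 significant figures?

7.29°

Tangency of A1 to both parallel lines with radius 5.9 puts R and L at E ± 5.9·n: R = (0.247, 5.89), L = (-0.247, -5.89). Equal radii place T and S the same way about A: T = A + 5.9·n = (46.3, 3.96), S = A − 5.9·n = (45.8, -7.83). Then cos ∠TRA = RT·RA / (|RT||RA|), giving 7.29°.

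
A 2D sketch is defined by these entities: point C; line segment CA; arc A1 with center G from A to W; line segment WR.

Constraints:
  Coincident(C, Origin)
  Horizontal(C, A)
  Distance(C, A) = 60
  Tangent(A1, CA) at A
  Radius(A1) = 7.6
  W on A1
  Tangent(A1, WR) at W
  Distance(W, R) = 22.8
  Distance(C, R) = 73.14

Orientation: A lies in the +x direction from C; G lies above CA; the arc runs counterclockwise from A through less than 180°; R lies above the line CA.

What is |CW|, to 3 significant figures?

68.1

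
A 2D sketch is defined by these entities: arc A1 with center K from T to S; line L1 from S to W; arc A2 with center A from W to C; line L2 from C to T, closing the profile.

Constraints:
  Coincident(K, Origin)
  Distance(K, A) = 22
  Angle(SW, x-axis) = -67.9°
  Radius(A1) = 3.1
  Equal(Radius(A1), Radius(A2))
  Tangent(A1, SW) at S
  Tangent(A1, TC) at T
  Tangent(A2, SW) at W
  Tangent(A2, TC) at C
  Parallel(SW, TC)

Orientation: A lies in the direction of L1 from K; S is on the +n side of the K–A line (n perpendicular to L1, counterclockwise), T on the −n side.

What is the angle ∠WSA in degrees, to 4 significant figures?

8.021°

Tangency of A1 to both parallel lines with radius 3.1 puts S and T at K ± 3.1·n: S = (2.872, 1.166), T = (-2.872, -1.166). Equal radii place W and C the same way about A: W = A + 3.1·n = (11.15, -19.22), C = A − 3.1·n = (5.405, -21.55). Then cos ∠WSA = SW·SA / (|SW||SA|), giving 8.021°.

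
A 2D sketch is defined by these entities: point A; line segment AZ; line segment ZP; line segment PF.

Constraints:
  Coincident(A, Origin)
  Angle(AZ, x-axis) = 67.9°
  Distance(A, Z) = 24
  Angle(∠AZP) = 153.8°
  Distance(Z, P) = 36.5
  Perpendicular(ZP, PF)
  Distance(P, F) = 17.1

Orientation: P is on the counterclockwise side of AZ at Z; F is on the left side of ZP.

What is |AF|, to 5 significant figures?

58.398

∠AZP = 153.8°, so ZP runs at 67.9° + (180° − 153.8°) = 94.100° from the x-axis; with |ZP| = 36.5, P = Z + 36.5·(cos 94.100°, sin 94.100°) = (6.4197, 58.643). The perpendicularity gives PF at right angles to ZP; with |PF| = 17.1 on the left of ZP, F = P + 17.1·(-0.99744, -0.071497) = (-10.637, 57.421). Then |AF| = |F − A| = 58.398.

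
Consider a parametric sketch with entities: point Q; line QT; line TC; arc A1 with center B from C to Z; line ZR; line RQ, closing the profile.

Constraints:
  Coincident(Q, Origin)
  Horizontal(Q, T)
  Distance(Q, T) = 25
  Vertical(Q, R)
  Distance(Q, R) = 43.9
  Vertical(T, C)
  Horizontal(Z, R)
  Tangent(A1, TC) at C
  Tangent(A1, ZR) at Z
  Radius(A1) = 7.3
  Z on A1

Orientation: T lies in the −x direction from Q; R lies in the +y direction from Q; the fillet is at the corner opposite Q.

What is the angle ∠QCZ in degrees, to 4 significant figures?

100.7°

The virtual corner opposite Q is at (-25.00, 43.90). A1 meets TC tangentially, so BC is at right angles to TC and tangency of A1 to ZR means the radius BZ is perpendicular to ZR, with radius 7.3, so the center B sits 7.3 in from both sides at B = (-17.70, 36.60). That places the tangent points at C = (-25.00, 36.60) on TC and Z = (-17.70, 43.90) on ZR. Then cos ∠QCZ = CQ·CZ / (|CQ||CZ|), giving 100.7°.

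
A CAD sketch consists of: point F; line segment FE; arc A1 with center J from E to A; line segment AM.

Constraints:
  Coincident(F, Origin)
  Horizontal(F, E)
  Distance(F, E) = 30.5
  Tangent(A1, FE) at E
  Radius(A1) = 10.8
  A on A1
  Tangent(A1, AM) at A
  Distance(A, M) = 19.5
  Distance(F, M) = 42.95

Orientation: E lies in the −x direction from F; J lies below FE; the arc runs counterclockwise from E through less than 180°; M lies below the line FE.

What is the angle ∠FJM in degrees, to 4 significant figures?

102.0°

F is at the origin; FE is horizontal with |FE| = 30.5 and E on the −x side, so E = (-30.50, 0.000). Tangency of A1 to FE means the radius JE is perpendicular to FE, so J = E + (0, -10.8) = (-30.50, -10.80). Since JA ⟂ AM (tangency), |JM| = √(10.8² + 19.5²) = 22.29 regardless of where A sits on A1. So M lies on both circle(F, 42.95) and circle(J, 22.29); the below-FE intersection is M = (-27.61, -32.90). A is the foot of the tangent from M: A = (-39.19, -17.21).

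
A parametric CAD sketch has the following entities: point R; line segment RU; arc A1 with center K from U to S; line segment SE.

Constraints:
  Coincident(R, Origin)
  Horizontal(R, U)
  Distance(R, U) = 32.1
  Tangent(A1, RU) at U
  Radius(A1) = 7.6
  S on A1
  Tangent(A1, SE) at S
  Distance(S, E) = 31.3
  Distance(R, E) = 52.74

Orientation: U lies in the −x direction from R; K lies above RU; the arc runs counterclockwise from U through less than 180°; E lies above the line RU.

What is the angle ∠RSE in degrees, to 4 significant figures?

130.2°

Checks: |KS| = 7.600 ✓; ∠(KS, SE) = 90.00° ✓; |SE| = 31.30 ✓; |RE| = 52.74 ✓.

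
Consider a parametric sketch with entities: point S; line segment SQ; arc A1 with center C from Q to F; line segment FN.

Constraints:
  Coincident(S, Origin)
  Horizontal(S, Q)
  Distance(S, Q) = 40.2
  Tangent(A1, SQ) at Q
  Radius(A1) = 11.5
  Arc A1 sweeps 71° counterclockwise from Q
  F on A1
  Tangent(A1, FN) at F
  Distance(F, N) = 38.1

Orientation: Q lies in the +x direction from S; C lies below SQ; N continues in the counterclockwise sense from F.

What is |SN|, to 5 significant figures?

46.937

S is at the origin; S and Q share the same y with |SQ| = 40.2 and Q on the +x side, so Q = (40.200, 0.0000). The tangent condition forces CQ to be normal to SQ, so C = Q + (0, -11.5) = (40.200, -11.500). On A1, Q sits at bearing 90° from C; a 71° counterclockwise sweep puts F at bearing 161°, so F = C + 11.5·(cos 161°, sin 161°) = (29.327, -7.7560). The tangent condition forces CF to be normal to FN, so FN runs along (−sin 161°, cos 161°); with |FN| = 38.1, N = (16.922, -43.780). Then |SN| = |N − S| = 46.937.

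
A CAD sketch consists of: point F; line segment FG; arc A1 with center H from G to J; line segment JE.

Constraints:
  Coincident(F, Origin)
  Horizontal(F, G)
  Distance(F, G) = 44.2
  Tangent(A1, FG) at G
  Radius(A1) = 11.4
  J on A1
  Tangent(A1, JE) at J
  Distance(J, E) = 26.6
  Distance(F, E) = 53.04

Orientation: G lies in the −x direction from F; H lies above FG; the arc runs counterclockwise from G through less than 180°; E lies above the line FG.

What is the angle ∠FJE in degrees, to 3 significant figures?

117°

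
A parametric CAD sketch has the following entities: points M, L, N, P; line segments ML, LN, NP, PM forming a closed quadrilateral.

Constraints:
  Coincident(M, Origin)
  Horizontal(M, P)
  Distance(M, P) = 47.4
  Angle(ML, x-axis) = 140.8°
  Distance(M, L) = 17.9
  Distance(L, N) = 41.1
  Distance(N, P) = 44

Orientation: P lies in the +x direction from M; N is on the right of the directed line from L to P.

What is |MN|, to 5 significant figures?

24.404

M is at the origin; MP is horizontal with |MP| = 47.4 and P in +x, so P = (47.4, 0). ML runs at 140.8° with |ML| = 17.9, so L = (-13.872, 11.313). N is determined by |LN| = 41.1 and |NP| = 44.0 together: it lies at the intersection of circle(L, 41.1) and circle(P, 44.0). With |LP| = 62.307, the foot of the radical line on LP is 29.173 from L and the perpendicular offset is √(41.1² − 29.173²) = 28.951. Taking the right-of-LP solution: N = (9.5601, -22.453).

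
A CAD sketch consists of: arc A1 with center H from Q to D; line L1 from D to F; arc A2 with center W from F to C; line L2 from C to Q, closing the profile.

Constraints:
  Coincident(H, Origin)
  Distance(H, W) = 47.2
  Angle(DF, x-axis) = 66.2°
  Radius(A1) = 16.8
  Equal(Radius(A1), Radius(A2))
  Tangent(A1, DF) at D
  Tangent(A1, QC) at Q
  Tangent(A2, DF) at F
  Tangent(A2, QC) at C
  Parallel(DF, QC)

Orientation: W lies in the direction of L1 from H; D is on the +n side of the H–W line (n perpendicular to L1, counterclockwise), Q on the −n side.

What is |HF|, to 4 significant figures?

50.10

Tangency of A1 to both parallel lines with radius 16.8 puts D and Q at H ± 16.8·n: D = (-15.37, 6.780), Q = (15.37, -6.780). Equal radii place F and C the same way about W: F = W + 16.8·n = (3.676, 49.97), C = W − 16.8·n = (34.42, 36.41). Then |HF| = |F − H| = 50.10.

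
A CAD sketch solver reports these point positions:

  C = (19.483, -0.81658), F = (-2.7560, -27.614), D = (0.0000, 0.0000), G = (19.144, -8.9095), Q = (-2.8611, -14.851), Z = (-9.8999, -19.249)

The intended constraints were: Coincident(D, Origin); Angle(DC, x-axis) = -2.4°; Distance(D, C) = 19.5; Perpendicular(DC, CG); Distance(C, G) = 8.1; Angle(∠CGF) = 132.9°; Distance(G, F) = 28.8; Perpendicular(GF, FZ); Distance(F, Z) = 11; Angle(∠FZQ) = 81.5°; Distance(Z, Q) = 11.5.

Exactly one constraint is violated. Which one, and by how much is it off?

Distance(Z, Q) = 11.5 — off by 3.20.

D = (0.00, 0.00) ✓; DC at -2.400° ✓; |DC| = 19.50 ✓; ∠(DC, CG) = 90.00° ✓; |CG| = 8.100 ✓; ∠CGF = 132.9° ✓; |GF| = 28.80 ✓; ∠(GF, FZ) = 90.00° ✓; |FZ| = 11.00 ✓; ∠FZQ = 81.50° ✓; |ZQ| = 8.300 ✗.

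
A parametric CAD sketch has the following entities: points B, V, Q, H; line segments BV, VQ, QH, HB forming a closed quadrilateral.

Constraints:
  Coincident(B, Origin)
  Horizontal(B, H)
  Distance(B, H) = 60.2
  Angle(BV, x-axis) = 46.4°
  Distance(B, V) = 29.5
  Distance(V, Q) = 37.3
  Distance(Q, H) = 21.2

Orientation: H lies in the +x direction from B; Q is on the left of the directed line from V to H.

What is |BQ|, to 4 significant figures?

61.36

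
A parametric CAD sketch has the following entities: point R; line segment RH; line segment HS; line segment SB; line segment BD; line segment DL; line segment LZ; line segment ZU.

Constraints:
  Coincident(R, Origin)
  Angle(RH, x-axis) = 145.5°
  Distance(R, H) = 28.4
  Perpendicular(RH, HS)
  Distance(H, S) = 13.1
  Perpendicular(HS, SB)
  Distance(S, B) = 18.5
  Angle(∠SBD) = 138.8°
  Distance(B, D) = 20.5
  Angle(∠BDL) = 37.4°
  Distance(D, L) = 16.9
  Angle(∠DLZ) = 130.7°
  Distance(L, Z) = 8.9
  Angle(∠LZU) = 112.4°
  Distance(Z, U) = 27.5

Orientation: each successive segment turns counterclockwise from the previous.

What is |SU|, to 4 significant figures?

31.64

R is at the origin; RH runs at 145.5° with length 28.4, so H = (-23.41, 16.09). The perpendicularity gives HS at right angles to RH, so HS runs at -124.5°; with |HS| = 13.1, S = (-30.83, 5.290). HS is perpendicular to SB, so SB runs at -34.50°; with |SB| = 18.5, B = (-15.58, -5.189). ∠SBD = 138.8° gives BD at 6.700° from the x-axis; with |BD| = 20.5, D = (4.781, -2.797). ∠BDL = 37.4° gives DL at 149.3° from the x-axis; with |DL| = 16.9, L = (-9.750, 5.831). ∠DLZ = 130.7° gives LZ at -161.4° from the x-axis; with |LZ| = 8.9, Z = (-18.19, 2.993). ∠LZU = 112.4° gives ZU at -93.80° from the x-axis; with |ZU| = 27.5, U = (-20.01, -24.45). Then |SU| = |U − S| = 31.64.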